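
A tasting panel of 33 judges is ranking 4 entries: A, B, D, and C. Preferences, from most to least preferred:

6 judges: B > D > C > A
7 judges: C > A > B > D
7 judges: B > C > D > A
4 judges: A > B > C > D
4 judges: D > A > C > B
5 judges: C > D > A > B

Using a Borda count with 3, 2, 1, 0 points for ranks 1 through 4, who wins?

C

A: 6·0 + 7·2 + 7·0 + 4·3 + 4·2 + 5·1 = 39
B: 6·3 + 7·1 + 7·3 + 4·2 + 4·0 + 5·0 = 54
D: 6·2 + 7·0 + 7·1 + 4·0 + 4·3 + 5·2 = 41
C: 6·1 + 7·3 + 7·2 + 4·1 + 4·1 + 5·3 = 64
C has the highest Borda score (64).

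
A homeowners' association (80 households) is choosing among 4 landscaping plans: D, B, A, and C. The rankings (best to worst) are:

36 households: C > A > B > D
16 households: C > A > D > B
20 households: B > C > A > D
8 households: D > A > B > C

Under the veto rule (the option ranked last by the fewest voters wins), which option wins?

Last-place votes: D 56, B 16, A 0, C 8.
A is ranked last by the fewest voters, so A wins.

A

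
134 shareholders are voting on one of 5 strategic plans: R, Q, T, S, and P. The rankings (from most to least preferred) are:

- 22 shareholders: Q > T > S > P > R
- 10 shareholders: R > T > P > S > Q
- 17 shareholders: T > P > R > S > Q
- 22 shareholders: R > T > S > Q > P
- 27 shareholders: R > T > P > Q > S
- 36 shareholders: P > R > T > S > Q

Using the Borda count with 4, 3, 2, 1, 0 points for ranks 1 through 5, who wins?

R: 22·0 + 10·4 + 17·2 + 22·4 + 27·4 + 36·3 = 378
Q: 22·4 + 10·0 + 17·0 + 22·1 + 27·1 + 36·0 = 137
T: 22·3 + 10·3 + 17·4 + 22·3 + 27·3 + 36·2 = 383
S: 22·2 + 10·1 + 17·1 + 22·2 + 27·0 + 36·1 = 151
P: 22·1 + 10·2 + 17·3 + 22·0 + 27·2 + 36·4 = 291
T has the highest Borda score (383).

T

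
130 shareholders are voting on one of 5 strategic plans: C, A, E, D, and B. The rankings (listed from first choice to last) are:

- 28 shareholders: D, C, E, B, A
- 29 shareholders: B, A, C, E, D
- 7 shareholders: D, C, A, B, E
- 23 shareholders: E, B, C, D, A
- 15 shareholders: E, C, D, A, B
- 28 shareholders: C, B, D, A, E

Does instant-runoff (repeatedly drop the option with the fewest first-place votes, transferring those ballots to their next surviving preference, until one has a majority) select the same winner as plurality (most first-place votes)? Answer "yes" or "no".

Instant-runoff — R1 C 28, A 0, E 38, D 35, B 29 (A out); R2 C 28, E 38, D 35, B 29 (C out); R3 E 38, D 35, B 57 (D out); R4 E 66, B 64 (E winner). Winner: E.
Plurality — first-place votes: C 28, A 0, E 38, D 35, B 29. Winner: E.
The two methods agree.

yes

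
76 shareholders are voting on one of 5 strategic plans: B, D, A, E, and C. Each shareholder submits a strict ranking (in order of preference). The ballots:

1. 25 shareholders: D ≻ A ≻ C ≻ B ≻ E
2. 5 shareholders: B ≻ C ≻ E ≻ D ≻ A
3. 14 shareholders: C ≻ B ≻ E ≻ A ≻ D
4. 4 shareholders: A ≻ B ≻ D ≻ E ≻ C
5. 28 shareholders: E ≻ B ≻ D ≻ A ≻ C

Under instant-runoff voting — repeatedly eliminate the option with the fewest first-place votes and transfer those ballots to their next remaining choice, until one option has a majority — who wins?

Round 1: B 5, D 25, A 4, E 28, C 14. Eliminate A.
Round 2: B 9, D 25, E 28, C 14. Eliminate B.
Round 3: D 29, E 28, C 19. Eliminate C.
Round 4: D 29, E 47. E has a majority.

E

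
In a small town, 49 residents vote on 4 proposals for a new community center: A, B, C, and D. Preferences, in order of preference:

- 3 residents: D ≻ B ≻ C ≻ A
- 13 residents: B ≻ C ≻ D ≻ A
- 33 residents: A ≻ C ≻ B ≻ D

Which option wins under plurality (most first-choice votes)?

A

First-place votes: A 33, B 13, C 0, D 3.
A has the most first-place votes.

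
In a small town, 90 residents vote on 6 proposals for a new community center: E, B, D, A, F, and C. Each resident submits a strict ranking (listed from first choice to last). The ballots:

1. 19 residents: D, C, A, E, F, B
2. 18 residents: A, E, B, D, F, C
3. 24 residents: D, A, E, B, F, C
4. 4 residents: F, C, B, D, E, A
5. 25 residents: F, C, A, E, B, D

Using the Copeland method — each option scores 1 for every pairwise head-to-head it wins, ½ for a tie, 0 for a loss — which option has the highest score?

D

E: beats B and F; loses to D, A, and C → score 2.
B: beats D; loses to E, A, F, and C → score 1.
D: beats E, A, F, and C; loses to B → score 4.
A: beats E, B, and F; loses to D and C → score 3.
F: beats B and C; loses to E, D, and A → score 2.
C: beats E, B, and A; loses to D and F → score 3.
D has the best pairwise record.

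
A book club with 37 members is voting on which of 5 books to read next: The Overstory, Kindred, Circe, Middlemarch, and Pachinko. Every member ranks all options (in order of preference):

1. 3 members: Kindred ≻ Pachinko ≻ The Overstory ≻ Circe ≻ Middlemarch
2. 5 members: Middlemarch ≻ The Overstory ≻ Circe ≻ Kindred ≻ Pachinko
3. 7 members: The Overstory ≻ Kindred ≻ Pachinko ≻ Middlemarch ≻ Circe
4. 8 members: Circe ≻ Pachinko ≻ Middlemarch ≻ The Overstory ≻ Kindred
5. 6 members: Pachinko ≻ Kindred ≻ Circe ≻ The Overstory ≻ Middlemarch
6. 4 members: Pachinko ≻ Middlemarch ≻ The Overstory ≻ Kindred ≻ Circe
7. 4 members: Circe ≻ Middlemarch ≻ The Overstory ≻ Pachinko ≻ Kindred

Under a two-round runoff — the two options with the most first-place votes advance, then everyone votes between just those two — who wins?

Pachinko

Round 1 first-place votes: The Overstory 7, Kindred 3, Circe 12, Middlemarch 5, Pachinko 10.
Circe and Pachinko advance.
Runoff: Circe is preferred to Pachinko by 17 voters; Pachinko by 20.
Pachinko wins the runoff.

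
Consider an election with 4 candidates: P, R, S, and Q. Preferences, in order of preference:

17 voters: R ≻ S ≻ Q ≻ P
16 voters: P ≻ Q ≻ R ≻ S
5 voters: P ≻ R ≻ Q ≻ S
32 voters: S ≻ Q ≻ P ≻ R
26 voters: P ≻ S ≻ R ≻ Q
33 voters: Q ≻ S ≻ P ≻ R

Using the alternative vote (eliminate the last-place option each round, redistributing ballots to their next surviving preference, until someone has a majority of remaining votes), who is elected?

S

Round 1: P 47, R 17, S 32, Q 33. Eliminate R.
Round 2: P 47, S 49, Q 33. Eliminate Q.
Round 3: P 47, S 82. S has a majority.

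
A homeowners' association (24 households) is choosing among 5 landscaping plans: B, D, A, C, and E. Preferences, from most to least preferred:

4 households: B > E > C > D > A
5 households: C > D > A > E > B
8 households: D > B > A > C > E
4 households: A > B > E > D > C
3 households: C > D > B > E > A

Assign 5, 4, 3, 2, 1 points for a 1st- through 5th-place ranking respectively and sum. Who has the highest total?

D

B: 4·5 + 5·1 + 8·4 + 4·4 + 3·3 = 82
D: 4·2 + 5·4 + 8·5 + 4·2 + 3·4 = 88
A: 4·1 + 5·3 + 8·3 + 4·5 + 3·1 = 66
C: 4·3 + 5·5 + 8·2 + 4·1 + 3·5 = 72
E: 4·4 + 5·2 + 8·1 + 4·3 + 3·2 = 52
D has the highest Borda score (88).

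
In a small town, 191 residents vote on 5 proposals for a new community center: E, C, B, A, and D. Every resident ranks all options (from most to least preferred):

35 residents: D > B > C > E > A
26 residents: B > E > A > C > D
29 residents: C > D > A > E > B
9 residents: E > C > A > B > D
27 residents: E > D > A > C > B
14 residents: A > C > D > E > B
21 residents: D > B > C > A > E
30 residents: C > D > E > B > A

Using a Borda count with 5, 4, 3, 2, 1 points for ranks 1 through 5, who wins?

E: 35·2 + 26·4 + 29·2 + 9·5 + 27·5 + 14·2 + 21·1 + 30·3 = 551
C: 35·3 + 26·2 + 29·5 + 9·4 + 27·2 + 14·4 + 21·3 + 30·5 = 661
B: 35·4 + 26·5 + 29·1 + 9·2 + 27·1 + 14·1 + 21·4 + 30·2 = 502
A: 35·1 + 26·3 + 29·3 + 9·3 + 27·3 + 14·5 + 21·2 + 30·1 = 450
D: 35·5 + 26·1 + 29·4 + 9·1 + 27·4 + 14·3 + 21·5 + 30·4 = 701
D has the highest Borda score (701).

D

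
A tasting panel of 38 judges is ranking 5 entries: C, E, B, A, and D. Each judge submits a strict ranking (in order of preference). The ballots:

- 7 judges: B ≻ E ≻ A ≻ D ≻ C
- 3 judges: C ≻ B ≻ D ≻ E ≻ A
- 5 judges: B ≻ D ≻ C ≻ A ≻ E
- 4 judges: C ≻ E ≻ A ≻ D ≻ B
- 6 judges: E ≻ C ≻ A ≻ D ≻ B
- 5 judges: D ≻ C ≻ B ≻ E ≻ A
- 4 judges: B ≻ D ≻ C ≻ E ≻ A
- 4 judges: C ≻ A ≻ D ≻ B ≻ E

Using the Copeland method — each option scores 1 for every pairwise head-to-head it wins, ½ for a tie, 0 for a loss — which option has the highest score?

C: beats E, B, and A; loses to D → score 3.
E: beats A; loses to C, B, and D → score 1.
B: beats E and A; ties D; loses to C → score 2.5.
A: beats D; loses to C, E, and B → score 1.
D: beats C and E; ties B; loses to A → score 2.5.
C has the best pairwise record.

C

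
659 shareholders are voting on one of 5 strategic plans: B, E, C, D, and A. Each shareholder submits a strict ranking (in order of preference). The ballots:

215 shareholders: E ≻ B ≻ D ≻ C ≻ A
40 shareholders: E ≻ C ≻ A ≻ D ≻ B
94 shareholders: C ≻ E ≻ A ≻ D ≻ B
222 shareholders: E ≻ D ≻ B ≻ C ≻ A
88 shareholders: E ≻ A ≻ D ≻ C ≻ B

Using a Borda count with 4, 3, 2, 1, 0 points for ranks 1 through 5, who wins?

E

B: 215·3 + 40·0 + 94·0 + 222·2 + 88·0 = 1089
E: 215·4 + 40·4 + 94·3 + 222·4 + 88·4 = 2542
C: 215·1 + 40·3 + 94·4 + 222·1 + 88·1 = 1021
D: 215·2 + 40·1 + 94·1 + 222·3 + 88·2 = 1406
A: 215·0 + 40·2 + 94·2 + 222·0 + 88·3 = 532
E has the highest Borda score (2542).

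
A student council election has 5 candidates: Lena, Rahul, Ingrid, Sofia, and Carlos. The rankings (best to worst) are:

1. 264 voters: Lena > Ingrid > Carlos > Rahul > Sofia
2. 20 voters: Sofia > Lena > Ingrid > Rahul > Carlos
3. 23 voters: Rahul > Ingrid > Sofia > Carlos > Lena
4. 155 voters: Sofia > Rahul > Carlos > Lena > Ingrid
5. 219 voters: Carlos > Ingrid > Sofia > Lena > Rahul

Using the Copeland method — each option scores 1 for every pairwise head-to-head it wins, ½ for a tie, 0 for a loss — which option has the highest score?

Lena: beats Rahul and Ingrid; loses to Sofia and Carlos → score 2.
Rahul: loses to Lena, Ingrid, Sofia, and Carlos → score 0.
Ingrid: beats Rahul and Sofia; loses to Lena and Carlos → score 2.
Sofia: beats Lena and Rahul; loses to Ingrid and Carlos → score 2.
Carlos: beats Lena, Rahul, Ingrid, and Sofia → score 4.
Carlos has the best pairwise record.

Carlos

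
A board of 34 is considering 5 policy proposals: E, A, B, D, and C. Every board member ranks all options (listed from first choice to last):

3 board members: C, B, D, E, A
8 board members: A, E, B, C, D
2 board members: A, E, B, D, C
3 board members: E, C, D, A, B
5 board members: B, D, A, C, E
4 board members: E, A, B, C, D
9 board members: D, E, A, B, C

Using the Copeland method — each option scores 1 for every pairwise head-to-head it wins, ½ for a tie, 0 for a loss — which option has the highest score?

E

E: beats A, B, and C; ties D → score 3.5.
A: beats B and C; loses to E and D → score 2.
B: beats D and C; loses to E and A → score 2.
D: beats A; ties E; loses to B and C → score 1.5.
C: beats D; loses to E, A, and B → score 1.
E has the best pairwise record.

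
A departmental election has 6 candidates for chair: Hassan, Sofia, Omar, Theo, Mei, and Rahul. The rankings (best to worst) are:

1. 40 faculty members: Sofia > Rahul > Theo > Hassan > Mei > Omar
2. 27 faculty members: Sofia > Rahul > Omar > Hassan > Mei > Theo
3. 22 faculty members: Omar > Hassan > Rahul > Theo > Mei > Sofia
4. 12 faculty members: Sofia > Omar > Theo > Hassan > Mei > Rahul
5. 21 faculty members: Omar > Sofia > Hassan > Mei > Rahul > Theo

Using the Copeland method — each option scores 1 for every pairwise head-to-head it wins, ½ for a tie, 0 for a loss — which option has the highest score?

Sofia

Hassan: beats Theo and Mei; loses to Sofia, Omar, and Rahul → score 2.
Sofia: beats Hassan, Omar, Theo, Mei, and Rahul → score 5.
Omar: beats Hassan, Theo, and Mei; loses to Sofia and Rahul → score 3.
Theo: beats Mei; loses to Hassan, Sofia, Omar, and Rahul → score 1.
Mei: loses to Hassan, Sofia, Omar, Theo, and Rahul → score 0.
Rahul: beats Hassan, Omar, Theo, and Mei; loses to Sofia → score 4.
Sofia has the best pairwise record.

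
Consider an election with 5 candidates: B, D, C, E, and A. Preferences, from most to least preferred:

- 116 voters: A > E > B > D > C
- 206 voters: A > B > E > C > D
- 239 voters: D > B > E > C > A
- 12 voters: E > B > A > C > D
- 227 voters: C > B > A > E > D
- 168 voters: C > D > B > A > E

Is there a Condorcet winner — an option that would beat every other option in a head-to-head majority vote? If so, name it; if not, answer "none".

B

B vs D: 561–407 for B.
B vs C: 573–395 for B.
B vs E: 840–128 for B.
B vs A: 646–322 for B.
B beats every other option head-to-head.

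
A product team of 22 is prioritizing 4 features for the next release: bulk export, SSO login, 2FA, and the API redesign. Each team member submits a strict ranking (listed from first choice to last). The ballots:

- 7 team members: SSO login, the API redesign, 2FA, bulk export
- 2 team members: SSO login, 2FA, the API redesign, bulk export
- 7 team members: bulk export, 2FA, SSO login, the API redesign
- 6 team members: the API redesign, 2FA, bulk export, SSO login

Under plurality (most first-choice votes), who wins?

SSO login

First-place votes: bulk export 7, SSO login 9, 2FA 0, the API redesign 6.
SSO login has the most first-place votes.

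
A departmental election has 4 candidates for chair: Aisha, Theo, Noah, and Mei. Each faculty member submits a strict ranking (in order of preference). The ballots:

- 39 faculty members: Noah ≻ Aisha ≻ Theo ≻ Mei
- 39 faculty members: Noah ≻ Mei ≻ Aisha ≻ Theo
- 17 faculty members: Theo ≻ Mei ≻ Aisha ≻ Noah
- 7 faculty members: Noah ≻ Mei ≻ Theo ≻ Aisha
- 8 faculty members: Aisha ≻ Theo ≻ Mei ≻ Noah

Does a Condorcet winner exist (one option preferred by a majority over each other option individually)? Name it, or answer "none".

Noah

Noah vs Aisha: 85–25 for Noah.
Noah vs Theo: 85–25 for Noah.
Noah vs Mei: 85–25 for Noah.
Noah beats every other option head-to-head.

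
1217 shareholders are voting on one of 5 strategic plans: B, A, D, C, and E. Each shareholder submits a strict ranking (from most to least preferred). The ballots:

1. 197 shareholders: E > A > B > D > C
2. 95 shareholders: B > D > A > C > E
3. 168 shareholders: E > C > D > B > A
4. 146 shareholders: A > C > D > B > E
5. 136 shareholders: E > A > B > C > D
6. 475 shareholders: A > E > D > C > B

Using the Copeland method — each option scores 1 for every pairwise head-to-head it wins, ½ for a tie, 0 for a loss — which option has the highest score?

B: loses to A, D, C, and E → score 0.
A: beats B, D, C, and E → score 4.
D: beats B and C; loses to A and E → score 2.
C: beats B; loses to A, D, and E → score 1.
E: beats B, D, and C; loses to A → score 3.
A has the best pairwise record.

A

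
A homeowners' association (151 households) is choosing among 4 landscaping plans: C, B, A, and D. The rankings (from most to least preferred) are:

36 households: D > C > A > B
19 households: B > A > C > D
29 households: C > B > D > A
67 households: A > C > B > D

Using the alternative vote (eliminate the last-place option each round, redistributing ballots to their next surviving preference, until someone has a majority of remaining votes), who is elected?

A

Round 1: C 29, B 19, A 67, D 36. Eliminate B.
Round 2: C 29, A 86, D 36. A has a majority.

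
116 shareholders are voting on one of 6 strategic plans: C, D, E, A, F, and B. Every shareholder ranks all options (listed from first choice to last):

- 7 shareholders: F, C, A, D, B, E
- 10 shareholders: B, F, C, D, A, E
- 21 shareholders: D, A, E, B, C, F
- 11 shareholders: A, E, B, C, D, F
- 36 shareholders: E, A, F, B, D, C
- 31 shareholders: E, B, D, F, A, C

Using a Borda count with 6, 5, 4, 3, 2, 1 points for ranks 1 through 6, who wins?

C: 7·5 + 10·4 + 21·2 + 11·3 + 36·1 + 31·1 = 217
D: 7·3 + 10·3 + 21·6 + 11·2 + 36·2 + 31·4 = 395
E: 7·1 + 10·1 + 21·4 + 11·5 + 36·6 + 31·6 = 558
A: 7·4 + 10·2 + 21·5 + 11·6 + 36·5 + 31·2 = 461
F: 7·6 + 10·5 + 21·1 + 11·1 + 36·4 + 31·3 = 361
B: 7·2 + 10·6 + 21·3 + 11·4 + 36·3 + 31·5 = 444
E has the highest Borda score (558).

E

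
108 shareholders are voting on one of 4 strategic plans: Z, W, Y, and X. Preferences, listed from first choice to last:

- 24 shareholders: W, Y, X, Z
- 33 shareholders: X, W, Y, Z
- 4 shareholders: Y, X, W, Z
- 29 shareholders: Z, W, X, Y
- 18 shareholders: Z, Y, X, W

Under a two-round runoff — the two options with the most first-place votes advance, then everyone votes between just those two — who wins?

Round 1 first-place votes: Z 47, W 24, Y 4, X 33.
Z and X advance.
Runoff: Z is preferred to X by 47 voters; X by 61.
X wins the runoff.

X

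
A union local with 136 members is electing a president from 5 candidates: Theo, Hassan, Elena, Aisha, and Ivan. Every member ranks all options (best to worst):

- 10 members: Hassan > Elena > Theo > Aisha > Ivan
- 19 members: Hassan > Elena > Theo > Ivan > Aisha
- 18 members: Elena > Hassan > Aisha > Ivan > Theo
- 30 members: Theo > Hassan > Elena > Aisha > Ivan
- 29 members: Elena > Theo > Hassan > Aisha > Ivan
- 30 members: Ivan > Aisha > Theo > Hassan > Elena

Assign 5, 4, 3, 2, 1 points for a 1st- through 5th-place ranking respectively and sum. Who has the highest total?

Hassan

Theo: 10·3 + 19·3 + 18·1 + 30·5 + 29·4 + 30·3 = 461
Hassan: 10·5 + 19·5 + 18·4 + 30·4 + 29·3 + 30·2 = 484
Elena: 10·4 + 19·4 + 18·5 + 30·3 + 29·5 + 30·1 = 471
Aisha: 10·2 + 19·1 + 18·3 + 30·2 + 29·2 + 30·4 = 331
Ivan: 10·1 + 19·2 + 18·2 + 30·1 + 29·1 + 30·5 = 293
Hassan has the highest Borda score (484).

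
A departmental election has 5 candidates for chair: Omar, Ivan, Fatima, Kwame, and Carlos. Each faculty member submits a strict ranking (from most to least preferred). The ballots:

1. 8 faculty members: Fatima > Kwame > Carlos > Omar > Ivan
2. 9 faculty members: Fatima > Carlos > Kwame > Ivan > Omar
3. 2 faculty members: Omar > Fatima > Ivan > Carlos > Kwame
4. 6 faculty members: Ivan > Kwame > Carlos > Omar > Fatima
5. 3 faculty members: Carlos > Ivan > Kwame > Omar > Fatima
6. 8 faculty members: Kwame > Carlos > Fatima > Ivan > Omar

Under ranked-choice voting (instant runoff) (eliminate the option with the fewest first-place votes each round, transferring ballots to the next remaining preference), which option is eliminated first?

Round 1: Omar 2, Ivan 6, Fatima 17, Kwame 8, Carlos 3. Eliminate Omar.

Omar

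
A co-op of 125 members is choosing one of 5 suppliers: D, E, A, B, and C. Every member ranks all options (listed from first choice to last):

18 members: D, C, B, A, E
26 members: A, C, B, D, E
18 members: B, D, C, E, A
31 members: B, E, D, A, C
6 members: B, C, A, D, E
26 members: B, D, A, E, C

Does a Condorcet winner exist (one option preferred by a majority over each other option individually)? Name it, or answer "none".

B vs D: 107–18 for B.
B vs E: 125–0 for B.
B vs A: 99–26 for B.
B vs C: 81–44 for B.
B beats every other option head-to-head.

B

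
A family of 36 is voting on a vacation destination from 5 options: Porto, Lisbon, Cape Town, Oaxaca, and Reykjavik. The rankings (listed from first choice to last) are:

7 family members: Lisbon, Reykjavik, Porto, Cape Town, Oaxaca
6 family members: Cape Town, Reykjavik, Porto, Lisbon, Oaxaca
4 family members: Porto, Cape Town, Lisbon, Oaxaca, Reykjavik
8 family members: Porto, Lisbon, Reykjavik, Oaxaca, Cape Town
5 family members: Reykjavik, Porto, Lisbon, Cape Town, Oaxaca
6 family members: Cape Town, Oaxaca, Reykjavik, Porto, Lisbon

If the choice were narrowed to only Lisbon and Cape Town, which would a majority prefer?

Voters preferring Lisbon to Cape Town: 20; preferring Cape Town to Lisbon: 16.
Lisbon wins the head-to-head.

Lisbon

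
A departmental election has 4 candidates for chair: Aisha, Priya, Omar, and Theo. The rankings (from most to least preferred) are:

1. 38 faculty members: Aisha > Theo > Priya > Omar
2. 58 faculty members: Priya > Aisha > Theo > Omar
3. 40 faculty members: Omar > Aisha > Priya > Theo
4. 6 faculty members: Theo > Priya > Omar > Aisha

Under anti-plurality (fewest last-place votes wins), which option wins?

Priya

Last-place votes: Aisha 6, Priya 0, Omar 96, Theo 40.
Priya is ranked last by the fewest voters, so Priya wins.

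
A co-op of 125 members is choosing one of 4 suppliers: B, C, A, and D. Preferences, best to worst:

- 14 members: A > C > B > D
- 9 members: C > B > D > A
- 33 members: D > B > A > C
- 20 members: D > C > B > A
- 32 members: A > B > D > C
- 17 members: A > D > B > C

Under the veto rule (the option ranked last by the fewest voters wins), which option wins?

Last-place votes: B 0, C 82, A 29, D 14.
B is ranked last by the fewest voters, so B wins.

B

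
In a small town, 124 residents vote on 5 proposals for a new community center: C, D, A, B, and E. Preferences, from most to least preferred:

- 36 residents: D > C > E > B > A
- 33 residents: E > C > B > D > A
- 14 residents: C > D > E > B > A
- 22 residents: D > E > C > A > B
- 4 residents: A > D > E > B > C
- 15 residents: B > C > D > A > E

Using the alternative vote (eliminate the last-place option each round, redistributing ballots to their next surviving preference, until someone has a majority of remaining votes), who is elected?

D

Round 1: C 14, D 58, A 4, B 15, E 33. Eliminate A.
Round 2: C 14, D 62, B 15, E 33. Eliminate C.
Round 3: D 76, B 15, E 33. D has a majority.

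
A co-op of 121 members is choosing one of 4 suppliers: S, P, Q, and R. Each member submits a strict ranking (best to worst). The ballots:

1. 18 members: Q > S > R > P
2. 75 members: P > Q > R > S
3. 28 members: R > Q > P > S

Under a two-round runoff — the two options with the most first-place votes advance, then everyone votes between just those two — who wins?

P

Round 1 first-place votes: S 0, P 75, Q 18, R 28.
P and R advance.
Runoff: P is preferred to R by 75 voters; R by 46.
P wins the runoff.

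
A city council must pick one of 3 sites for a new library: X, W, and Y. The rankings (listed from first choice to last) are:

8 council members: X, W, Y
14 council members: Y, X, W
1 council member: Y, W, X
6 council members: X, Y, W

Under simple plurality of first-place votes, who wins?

First-place votes: X 14, W 0, Y 15.
Y has the most first-place votes.

Y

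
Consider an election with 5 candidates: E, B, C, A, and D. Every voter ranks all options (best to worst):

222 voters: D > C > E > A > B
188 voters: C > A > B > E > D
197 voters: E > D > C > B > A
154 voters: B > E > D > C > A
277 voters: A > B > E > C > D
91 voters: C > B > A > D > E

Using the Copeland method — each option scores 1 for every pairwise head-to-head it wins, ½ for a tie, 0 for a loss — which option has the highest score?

E: beats C, A, and D; loses to B → score 3.
B: beats E and D; loses to C and A → score 2.
C: beats B and A; loses to E and D → score 2.
A: beats B; loses to E, C, and D → score 1.
D: beats C and A; loses to E and B → score 2.
E has the best pairwise record.

E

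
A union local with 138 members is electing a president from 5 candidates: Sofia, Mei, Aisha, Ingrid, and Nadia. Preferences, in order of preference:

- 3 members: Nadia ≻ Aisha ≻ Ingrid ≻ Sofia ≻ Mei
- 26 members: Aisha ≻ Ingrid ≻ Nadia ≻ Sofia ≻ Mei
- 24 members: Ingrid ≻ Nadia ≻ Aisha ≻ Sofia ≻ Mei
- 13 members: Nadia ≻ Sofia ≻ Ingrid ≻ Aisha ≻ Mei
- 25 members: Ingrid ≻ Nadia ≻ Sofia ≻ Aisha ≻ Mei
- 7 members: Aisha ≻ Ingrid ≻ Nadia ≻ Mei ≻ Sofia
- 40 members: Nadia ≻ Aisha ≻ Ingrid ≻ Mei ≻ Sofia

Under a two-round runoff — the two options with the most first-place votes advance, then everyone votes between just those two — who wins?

Round 1 first-place votes: Sofia 0, Mei 0, Aisha 33, Ingrid 49, Nadia 56.
Nadia and Ingrid advance.
Runoff: Nadia is preferred to Ingrid by 56 voters; Ingrid by 82.
Ingrid wins the runoff.

Ingrid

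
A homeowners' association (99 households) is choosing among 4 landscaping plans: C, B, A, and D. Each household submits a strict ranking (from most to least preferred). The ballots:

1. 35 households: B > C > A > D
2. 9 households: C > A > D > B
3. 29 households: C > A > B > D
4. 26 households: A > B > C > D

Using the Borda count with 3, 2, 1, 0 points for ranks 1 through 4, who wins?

C: 35·2 + 9·3 + 29·3 + 26·1 = 210
B: 35·3 + 9·0 + 29·1 + 26·2 = 186
A: 35·1 + 9·2 + 29·2 + 26·3 = 189
D: 35·0 + 9·1 + 29·0 + 26·0 = 9
C has the highest Borda score (210).

C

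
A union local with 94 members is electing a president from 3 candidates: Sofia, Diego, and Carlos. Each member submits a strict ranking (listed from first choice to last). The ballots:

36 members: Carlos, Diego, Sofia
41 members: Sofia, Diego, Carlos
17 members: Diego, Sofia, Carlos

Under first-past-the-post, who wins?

First-place votes: Sofia 41, Diego 17, Carlos 36.
Sofia has the most first-place votes.

Sofia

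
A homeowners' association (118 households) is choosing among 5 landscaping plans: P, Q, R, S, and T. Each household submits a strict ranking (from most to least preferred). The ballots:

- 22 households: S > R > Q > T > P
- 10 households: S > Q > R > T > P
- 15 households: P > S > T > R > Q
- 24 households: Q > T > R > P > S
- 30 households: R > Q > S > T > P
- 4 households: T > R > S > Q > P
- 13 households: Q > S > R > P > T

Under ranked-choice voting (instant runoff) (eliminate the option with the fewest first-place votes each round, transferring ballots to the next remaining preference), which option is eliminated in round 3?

R

Round 1: P 15, Q 37, R 30, S 32, T 4. Eliminate T.
Round 2: P 15, Q 37, R 34, S 32. Eliminate P.
Round 3: Q 37, R 34, S 47. Eliminate R.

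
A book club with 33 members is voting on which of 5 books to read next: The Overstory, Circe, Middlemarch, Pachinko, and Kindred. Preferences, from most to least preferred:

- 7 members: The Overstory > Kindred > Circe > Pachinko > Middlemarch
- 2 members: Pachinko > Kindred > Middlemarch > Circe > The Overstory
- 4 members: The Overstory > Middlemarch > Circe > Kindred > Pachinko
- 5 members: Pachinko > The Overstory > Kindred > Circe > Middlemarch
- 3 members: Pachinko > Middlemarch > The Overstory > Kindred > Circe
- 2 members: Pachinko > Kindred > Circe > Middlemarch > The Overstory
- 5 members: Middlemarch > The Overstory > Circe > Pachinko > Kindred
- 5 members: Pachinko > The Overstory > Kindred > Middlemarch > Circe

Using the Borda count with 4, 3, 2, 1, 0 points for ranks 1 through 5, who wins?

The Overstory: 7·4 + 2·0 + 4·4 + 5·3 + 3·2 + 2·0 + 5·3 + 5·3 = 95
Circe: 7·2 + 2·1 + 4·2 + 5·1 + 3·0 + 2·2 + 5·2 + 5·0 = 43
Middlemarch: 7·0 + 2·2 + 4·3 + 5·0 + 3·3 + 2·1 + 5·4 + 5·1 = 52
Pachinko: 7·1 + 2·4 + 4·0 + 5·4 + 3·4 + 2·4 + 5·1 + 5·4 = 80
Kindred: 7·3 + 2·3 + 4·1 + 5·2 + 3·1 + 2·3 + 5·0 + 5·2 = 60
The Overstory has the highest Borda score (95).

The Overstory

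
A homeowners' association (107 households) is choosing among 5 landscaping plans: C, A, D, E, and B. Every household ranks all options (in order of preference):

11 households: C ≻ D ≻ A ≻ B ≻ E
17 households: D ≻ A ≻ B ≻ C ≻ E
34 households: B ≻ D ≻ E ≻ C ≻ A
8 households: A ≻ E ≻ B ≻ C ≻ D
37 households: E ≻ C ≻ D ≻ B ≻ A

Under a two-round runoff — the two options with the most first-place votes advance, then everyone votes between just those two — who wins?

Round 1 first-place votes: C 11, A 8, D 17, E 37, B 34.
E and B advance.
Runoff: E is preferred to B by 45 voters; B by 62.
B wins the runoff.

B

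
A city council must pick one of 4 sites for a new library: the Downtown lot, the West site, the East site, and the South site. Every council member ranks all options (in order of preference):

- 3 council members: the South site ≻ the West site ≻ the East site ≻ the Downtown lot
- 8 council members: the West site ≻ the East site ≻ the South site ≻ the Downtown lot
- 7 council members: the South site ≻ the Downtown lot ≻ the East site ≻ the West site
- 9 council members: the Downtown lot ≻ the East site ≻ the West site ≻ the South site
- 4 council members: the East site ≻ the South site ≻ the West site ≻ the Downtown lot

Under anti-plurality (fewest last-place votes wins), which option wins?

the East site

Last-place votes: the Downtown lot 15, the West site 7, the East site 0, the South site 9.
the East site is ranked last by the fewest voters, so the East site wins.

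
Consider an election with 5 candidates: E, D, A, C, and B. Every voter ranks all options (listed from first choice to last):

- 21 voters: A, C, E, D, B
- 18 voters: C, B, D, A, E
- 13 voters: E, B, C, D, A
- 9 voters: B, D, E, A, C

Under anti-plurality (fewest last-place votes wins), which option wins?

D

Last-place votes: E 18, D 0, A 13, C 9, B 21.
D is ranked last by the fewest voters, so D wins.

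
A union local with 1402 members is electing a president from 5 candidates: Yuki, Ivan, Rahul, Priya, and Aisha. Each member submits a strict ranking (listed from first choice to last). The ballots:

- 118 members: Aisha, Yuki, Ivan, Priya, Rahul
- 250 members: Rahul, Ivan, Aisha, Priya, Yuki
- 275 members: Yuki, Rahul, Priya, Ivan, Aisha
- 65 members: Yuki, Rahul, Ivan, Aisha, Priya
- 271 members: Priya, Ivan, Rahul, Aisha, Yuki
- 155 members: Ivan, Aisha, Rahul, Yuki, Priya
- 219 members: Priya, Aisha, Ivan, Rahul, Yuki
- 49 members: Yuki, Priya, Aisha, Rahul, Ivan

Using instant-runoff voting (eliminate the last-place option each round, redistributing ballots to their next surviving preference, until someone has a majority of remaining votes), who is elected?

Round 1: Yuki 389, Ivan 155, Rahul 250, Priya 490, Aisha 118. Eliminate Aisha.
Round 2: Yuki 507, Ivan 155, Rahul 250, Priya 490. Eliminate Ivan.
Round 3: Yuki 507, Rahul 405, Priya 490. Eliminate Rahul.
Round 4: Yuki 662, Priya 740. Priya has a majority.

Priya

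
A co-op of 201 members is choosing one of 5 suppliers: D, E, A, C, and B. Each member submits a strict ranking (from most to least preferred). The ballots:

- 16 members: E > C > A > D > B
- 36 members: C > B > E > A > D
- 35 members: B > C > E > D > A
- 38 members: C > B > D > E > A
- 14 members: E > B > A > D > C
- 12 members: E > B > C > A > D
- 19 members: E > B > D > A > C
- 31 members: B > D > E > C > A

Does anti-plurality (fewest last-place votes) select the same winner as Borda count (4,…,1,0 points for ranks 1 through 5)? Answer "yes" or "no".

Anti-plurality — last-place votes: D 48, E 0, A 104, C 33, B 16. Winner: E.
Borda — scores: D 272, E 486, A 127, C 504, B 621. Winner: B.
The two methods disagree.

no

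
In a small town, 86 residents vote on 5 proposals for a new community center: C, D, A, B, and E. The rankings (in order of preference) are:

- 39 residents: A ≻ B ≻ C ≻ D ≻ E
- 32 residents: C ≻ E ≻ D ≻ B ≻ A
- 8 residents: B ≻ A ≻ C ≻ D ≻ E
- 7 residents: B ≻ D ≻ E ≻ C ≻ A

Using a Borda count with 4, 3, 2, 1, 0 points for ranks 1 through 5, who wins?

C: 39·2 + 32·4 + 8·2 + 7·1 = 229
D: 39·1 + 32·2 + 8·1 + 7·3 = 132
A: 39·4 + 32·0 + 8·3 + 7·0 = 180
B: 39·3 + 32·1 + 8·4 + 7·4 = 209
E: 39·0 + 32·3 + 8·0 + 7·2 = 110
C has the highest Borda score (229).

C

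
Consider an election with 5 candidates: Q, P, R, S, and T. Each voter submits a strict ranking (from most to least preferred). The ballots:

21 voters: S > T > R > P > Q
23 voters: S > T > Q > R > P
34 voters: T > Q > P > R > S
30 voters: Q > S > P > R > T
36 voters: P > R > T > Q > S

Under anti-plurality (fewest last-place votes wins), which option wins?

Last-place votes: Q 21, P 23, R 0, S 70, T 30.
R is ranked last by the fewest voters, so R wins.

R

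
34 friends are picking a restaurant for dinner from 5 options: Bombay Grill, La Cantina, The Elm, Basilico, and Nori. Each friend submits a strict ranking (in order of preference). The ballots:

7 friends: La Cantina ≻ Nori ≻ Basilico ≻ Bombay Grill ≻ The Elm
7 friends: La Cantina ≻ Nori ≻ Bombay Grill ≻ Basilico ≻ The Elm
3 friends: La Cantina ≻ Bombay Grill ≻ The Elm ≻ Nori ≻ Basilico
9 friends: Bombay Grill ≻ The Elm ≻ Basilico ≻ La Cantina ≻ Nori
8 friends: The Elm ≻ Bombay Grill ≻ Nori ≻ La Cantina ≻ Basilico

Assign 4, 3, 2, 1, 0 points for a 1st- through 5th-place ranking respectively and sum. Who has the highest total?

Bombay Grill: 7·1 + 7·2 + 3·3 + 9·4 + 8·3 = 90
La Cantina: 7·4 + 7·4 + 3·4 + 9·1 + 8·1 = 85
The Elm: 7·0 + 7·0 + 3·2 + 9·3 + 8·4 = 65
Basilico: 7·2 + 7·1 + 3·0 + 9·2 + 8·0 = 39
Nori: 7·3 + 7·3 + 3·1 + 9·0 + 8·2 = 61
Bombay Grill has the highest Borda score (90).

Bombay Grill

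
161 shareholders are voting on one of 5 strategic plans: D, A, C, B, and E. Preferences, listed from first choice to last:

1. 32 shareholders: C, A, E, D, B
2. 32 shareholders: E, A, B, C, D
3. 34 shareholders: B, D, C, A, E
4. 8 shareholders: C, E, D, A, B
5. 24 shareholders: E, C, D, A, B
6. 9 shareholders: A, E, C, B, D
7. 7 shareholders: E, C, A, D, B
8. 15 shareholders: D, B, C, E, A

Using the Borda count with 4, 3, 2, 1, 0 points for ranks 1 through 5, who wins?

C

D: 32·1 + 32·0 + 34·3 + 8·2 + 24·2 + 9·0 + 7·1 + 15·4 = 265
A: 32·3 + 32·3 + 34·1 + 8·1 + 24·1 + 9·4 + 7·2 + 15·0 = 308
C: 32·4 + 32·1 + 34·2 + 8·4 + 24·3 + 9·2 + 7·3 + 15·2 = 401
B: 32·0 + 32·2 + 34·4 + 8·0 + 24·0 + 9·1 + 7·0 + 15·3 = 254
E: 32·2 + 32·4 + 34·0 + 8·3 + 24·4 + 9·3 + 7·4 + 15·1 = 382
C has the highest Borda score (401).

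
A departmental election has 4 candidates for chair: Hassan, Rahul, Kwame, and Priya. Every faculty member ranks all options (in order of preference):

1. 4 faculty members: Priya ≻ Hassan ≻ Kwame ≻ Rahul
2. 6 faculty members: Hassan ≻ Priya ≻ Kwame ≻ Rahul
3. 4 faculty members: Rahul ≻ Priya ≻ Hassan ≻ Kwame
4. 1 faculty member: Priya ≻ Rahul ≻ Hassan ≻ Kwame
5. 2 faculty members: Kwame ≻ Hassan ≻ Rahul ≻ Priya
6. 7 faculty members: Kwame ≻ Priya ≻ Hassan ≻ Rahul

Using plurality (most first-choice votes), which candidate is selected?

Kwame

First-place votes: Hassan 6, Rahul 4, Kwame 9, Priya 5.
Kwame has the most first-place votes.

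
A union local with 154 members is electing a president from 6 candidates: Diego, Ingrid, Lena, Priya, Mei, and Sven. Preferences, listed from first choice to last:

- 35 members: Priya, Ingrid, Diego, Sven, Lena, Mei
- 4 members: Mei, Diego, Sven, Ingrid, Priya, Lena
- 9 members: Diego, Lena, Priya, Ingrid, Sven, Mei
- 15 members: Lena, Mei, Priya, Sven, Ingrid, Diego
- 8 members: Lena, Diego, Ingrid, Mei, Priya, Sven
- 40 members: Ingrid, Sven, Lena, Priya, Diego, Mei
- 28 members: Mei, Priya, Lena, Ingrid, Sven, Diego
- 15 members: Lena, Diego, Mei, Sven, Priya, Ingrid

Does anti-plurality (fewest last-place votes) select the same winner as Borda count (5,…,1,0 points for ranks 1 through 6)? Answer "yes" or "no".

Anti-plurality — last-place votes: Diego 43, Ingrid 15, Lena 4, Priya 0, Mei 84, Sven 8. Winner: Priya.
Borda — scores: Diego 298, Ingrid 461, Lena 465, Priya 466, Mei 281, Sven 339. Winner: Priya.
The two methods agree.

yes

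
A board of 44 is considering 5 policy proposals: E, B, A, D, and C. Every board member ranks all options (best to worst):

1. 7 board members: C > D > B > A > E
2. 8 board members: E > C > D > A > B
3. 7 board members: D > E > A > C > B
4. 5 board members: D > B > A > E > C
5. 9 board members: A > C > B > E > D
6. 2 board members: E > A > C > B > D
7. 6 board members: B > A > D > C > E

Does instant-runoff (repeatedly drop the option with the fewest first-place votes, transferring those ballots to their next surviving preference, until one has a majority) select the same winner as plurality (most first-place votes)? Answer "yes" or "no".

Instant-runoff — R1 E 10, B 6, A 9, D 12, C 7 (B out); R2 E 10, A 15, D 12, C 7 (C out); R3 E 10, A 15, D 19 (E out); R4 A 17, D 27 (D winner). Winner: D.
Plurality — first-place votes: E 10, B 6, A 9, D 12, C 7. Winner: D.
The two methods agree.

yes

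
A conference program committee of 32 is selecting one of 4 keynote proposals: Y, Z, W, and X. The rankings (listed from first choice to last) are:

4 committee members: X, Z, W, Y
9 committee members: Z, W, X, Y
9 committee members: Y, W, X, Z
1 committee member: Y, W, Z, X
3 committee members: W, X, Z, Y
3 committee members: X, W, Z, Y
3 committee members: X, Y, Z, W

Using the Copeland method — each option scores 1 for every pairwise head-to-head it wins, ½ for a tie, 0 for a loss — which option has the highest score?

W

Y: loses to Z, W, and X → score 0.
Z: beats Y; ties W; loses to X → score 1.5.
W: beats Y and X; ties Z → score 2.5.
X: beats Y and Z; loses to W → score 2.
W has the best pairwise record.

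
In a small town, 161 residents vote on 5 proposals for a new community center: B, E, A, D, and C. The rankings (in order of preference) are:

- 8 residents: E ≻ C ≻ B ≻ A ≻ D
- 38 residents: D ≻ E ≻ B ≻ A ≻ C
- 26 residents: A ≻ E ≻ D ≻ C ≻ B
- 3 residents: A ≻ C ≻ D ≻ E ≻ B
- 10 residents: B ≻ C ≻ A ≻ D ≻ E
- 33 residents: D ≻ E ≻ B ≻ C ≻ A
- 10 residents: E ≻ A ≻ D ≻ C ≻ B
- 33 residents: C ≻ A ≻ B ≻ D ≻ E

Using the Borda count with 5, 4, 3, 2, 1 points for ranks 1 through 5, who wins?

D

B: 8·3 + 38·3 + 26·1 + 3·1 + 10·5 + 33·3 + 10·1 + 33·3 = 425
E: 8·5 + 38·4 + 26·4 + 3·2 + 10·1 + 33·4 + 10·5 + 33·1 = 527
A: 8·2 + 38·2 + 26·5 + 3·5 + 10·3 + 33·1 + 10·4 + 33·4 = 472
D: 8·1 + 38·5 + 26·3 + 3·3 + 10·2 + 33·5 + 10·3 + 33·2 = 566
C: 8·4 + 38·1 + 26·2 + 3·4 + 10·4 + 33·2 + 10·2 + 33·5 = 425
D has the highest Borda score (566).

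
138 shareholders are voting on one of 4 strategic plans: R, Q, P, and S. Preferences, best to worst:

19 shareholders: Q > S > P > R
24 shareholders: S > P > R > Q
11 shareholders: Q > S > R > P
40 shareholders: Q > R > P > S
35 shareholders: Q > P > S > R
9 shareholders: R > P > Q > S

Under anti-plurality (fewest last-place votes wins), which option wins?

Last-place votes: R 54, Q 24, P 11, S 49.
P is ranked last by the fewest voters, so P wins.

P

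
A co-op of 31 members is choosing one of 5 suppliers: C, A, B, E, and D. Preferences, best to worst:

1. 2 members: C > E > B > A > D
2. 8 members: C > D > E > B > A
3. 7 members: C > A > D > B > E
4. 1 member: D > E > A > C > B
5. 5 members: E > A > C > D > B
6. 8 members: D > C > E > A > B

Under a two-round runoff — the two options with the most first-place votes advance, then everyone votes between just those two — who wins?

C

Round 1 first-place votes: C 17, A 0, B 0, E 5, D 9.
C and D advance.
Runoff: C is preferred to D by 22 voters; D by 9.
C wins the runoff.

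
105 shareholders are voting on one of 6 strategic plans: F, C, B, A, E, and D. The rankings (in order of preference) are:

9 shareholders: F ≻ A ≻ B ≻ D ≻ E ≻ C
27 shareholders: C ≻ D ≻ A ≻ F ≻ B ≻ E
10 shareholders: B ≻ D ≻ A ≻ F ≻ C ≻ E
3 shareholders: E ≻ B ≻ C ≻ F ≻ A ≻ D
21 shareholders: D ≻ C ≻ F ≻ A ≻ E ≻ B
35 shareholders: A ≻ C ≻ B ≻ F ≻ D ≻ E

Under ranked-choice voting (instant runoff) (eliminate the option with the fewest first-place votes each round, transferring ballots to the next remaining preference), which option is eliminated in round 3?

B

Round 1: F 9, C 27, B 10, A 35, E 3, D 21. Eliminate E.
Round 2: F 9, C 27, B 13, A 35, D 21. Eliminate F.
Round 3: C 27, B 13, A 44, D 21. Eliminate B.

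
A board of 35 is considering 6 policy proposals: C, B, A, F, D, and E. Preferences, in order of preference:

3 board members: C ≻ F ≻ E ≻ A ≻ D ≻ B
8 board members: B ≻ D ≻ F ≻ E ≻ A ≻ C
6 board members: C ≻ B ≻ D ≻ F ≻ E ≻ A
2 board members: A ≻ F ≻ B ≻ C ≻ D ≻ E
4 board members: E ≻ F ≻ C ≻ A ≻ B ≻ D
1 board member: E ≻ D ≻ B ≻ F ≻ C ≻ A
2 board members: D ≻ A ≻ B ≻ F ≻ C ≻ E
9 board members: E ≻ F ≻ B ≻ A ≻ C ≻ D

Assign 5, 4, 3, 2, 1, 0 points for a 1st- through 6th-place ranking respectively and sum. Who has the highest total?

F

C: 3·5 + 8·0 + 6·5 + 2·2 + 4·3 + 1·1 + 2·1 + 9·1 = 73
B: 3·0 + 8·5 + 6·4 + 2·3 + 4·1 + 1·3 + 2·3 + 9·3 = 110
A: 3·2 + 8·1 + 6·0 + 2·5 + 4·2 + 1·0 + 2·4 + 9·2 = 58
F: 3·4 + 8·3 + 6·2 + 2·4 + 4·4 + 1·2 + 2·2 + 9·4 = 114
D: 3·1 + 8·4 + 6·3 + 2·1 + 4·0 + 1·4 + 2·5 + 9·0 = 69
E: 3·3 + 8·2 + 6·1 + 2·0 + 4·5 + 1·5 + 2·0 + 9·5 = 101
F has the highest Borda score (114).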